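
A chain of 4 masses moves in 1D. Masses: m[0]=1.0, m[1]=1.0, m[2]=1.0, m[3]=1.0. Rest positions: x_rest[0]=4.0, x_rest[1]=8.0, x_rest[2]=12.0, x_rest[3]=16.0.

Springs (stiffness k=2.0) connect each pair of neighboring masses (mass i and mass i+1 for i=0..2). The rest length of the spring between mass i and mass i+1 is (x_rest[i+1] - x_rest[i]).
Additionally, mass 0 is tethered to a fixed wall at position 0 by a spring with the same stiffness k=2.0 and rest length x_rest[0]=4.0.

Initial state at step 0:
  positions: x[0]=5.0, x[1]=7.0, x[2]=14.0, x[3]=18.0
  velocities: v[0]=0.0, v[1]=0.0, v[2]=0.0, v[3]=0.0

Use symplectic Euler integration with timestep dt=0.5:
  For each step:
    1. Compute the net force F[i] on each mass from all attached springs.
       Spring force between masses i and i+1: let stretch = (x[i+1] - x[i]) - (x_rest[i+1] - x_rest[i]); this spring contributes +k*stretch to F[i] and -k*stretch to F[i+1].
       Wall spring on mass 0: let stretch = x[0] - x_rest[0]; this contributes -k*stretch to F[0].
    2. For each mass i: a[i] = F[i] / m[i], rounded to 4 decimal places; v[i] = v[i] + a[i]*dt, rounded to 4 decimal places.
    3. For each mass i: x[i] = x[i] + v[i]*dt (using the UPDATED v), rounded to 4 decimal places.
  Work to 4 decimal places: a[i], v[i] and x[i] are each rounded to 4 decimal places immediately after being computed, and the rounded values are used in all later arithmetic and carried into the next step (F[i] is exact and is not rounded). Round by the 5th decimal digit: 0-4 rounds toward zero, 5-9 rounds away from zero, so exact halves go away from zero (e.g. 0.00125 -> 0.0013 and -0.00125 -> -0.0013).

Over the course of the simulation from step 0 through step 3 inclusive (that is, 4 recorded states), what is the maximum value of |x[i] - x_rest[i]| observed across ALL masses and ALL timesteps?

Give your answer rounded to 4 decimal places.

Answer: 2.5000

Derivation:
Step 0: x=[5.0000 7.0000 14.0000 18.0000] v=[0.0000 0.0000 0.0000 0.0000]
Step 1: x=[3.5000 9.5000 12.5000 18.0000] v=[-3.0000 5.0000 -3.0000 0.0000]
Step 2: x=[3.2500 10.5000 12.2500 17.2500] v=[-0.5000 2.0000 -0.5000 -1.5000]
Step 3: x=[5.0000 8.7500 13.6250 16.0000] v=[3.5000 -3.5000 2.7500 -2.5000]
Max displacement = 2.5000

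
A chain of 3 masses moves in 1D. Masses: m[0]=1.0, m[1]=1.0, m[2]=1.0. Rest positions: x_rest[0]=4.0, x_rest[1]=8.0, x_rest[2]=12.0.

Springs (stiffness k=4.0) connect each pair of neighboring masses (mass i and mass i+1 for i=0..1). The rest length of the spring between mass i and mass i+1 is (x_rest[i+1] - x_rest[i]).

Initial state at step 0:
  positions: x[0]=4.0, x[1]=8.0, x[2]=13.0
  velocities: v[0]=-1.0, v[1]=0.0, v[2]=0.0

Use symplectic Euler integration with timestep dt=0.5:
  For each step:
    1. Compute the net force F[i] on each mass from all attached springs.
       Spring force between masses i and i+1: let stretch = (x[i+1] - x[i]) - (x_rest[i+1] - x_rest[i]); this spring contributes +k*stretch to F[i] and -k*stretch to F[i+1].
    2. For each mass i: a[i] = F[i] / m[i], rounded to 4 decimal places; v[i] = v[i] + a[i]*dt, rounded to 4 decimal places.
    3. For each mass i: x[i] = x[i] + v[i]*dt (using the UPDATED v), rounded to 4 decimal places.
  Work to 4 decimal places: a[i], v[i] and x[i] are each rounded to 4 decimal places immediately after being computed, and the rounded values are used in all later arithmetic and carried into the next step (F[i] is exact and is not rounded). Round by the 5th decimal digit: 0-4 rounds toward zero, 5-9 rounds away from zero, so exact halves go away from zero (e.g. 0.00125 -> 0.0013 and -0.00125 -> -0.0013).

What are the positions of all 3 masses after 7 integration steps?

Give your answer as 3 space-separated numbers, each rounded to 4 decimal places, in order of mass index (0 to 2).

Step 0: x=[4.0000 8.0000 13.0000] v=[-1.0000 0.0000 0.0000]
Step 1: x=[3.5000 9.0000 12.0000] v=[-1.0000 2.0000 -2.0000]
Step 2: x=[4.5000 7.5000 12.0000] v=[2.0000 -3.0000 0.0000]
Step 3: x=[4.5000 7.5000 11.5000] v=[0.0000 0.0000 -1.0000]
Step 4: x=[3.5000 8.5000 11.0000] v=[-2.0000 2.0000 -1.0000]
Step 5: x=[3.5000 7.0000 12.0000] v=[0.0000 -3.0000 2.0000]
Step 6: x=[3.0000 7.0000 12.0000] v=[-1.0000 0.0000 0.0000]
Step 7: x=[2.5000 8.0000 11.0000] v=[-1.0000 2.0000 -2.0000]

Answer: 2.5000 8.0000 11.0000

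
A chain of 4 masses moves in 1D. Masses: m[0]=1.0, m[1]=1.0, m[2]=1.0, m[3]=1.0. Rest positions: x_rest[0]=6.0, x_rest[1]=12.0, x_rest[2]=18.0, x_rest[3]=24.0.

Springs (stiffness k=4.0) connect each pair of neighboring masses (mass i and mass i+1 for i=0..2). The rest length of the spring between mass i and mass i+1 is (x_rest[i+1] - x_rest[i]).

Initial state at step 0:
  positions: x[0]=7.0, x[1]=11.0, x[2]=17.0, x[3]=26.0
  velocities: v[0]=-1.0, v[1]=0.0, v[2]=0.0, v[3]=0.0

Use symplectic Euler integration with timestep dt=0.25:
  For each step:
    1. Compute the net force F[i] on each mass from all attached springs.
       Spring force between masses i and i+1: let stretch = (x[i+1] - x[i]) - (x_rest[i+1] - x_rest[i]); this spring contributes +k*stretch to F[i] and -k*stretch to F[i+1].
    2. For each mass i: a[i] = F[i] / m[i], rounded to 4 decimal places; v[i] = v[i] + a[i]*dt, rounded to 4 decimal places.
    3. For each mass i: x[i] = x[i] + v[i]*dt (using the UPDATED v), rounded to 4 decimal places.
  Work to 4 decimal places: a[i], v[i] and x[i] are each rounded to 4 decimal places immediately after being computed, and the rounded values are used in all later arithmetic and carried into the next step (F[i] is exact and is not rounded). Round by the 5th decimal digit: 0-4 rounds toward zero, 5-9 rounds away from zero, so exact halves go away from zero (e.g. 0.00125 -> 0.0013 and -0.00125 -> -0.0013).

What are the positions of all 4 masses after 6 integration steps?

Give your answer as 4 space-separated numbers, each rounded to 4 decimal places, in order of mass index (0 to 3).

Step 0: x=[7.0000 11.0000 17.0000 26.0000] v=[-1.0000 0.0000 0.0000 0.0000]
Step 1: x=[6.2500 11.5000 17.7500 25.2500] v=[-3.0000 2.0000 3.0000 -3.0000]
Step 2: x=[5.3125 12.2500 18.8125 24.1250] v=[-3.7500 3.0000 4.2500 -4.5000]
Step 3: x=[4.6094 12.9063 19.5625 23.1719] v=[-2.8125 2.6250 3.0000 -3.8125]
Step 4: x=[4.4805 13.1524 19.5508 22.8164] v=[-0.5156 0.9843 -0.0468 -1.4219]
Step 5: x=[5.0196 12.8301 18.7559 23.1445] v=[2.1563 -1.2892 -3.1796 1.3125]
Step 6: x=[6.0113 12.0366 17.5767 23.8755] v=[3.9668 -3.1739 -4.7168 2.9239]

Answer: 6.0113 12.0366 17.5767 23.8755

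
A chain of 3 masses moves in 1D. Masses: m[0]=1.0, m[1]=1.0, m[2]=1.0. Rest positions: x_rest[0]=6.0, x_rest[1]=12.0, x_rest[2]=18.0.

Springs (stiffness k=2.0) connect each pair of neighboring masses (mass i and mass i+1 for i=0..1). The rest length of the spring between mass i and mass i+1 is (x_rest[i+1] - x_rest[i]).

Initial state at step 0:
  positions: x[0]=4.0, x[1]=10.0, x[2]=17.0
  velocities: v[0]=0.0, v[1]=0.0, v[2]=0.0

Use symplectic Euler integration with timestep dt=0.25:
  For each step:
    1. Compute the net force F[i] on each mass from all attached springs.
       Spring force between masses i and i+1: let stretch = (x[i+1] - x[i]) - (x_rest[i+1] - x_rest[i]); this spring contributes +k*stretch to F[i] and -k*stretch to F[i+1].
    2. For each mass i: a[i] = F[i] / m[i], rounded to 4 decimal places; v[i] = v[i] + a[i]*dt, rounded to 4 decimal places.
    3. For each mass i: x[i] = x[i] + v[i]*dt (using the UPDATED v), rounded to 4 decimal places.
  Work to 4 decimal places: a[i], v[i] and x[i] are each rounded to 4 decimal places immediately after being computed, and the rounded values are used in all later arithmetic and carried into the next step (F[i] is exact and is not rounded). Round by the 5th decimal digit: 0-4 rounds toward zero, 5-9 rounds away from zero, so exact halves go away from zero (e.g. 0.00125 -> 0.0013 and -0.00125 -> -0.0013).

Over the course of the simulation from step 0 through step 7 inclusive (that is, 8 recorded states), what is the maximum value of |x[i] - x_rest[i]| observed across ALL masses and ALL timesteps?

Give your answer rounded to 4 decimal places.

Answer: 2.1260

Derivation:
Step 0: x=[4.0000 10.0000 17.0000] v=[0.0000 0.0000 0.0000]
Step 1: x=[4.0000 10.1250 16.8750] v=[0.0000 0.5000 -0.5000]
Step 2: x=[4.0156 10.3281 16.6563] v=[0.0625 0.8125 -0.8750]
Step 3: x=[4.0703 10.5332 16.3965] v=[0.2188 0.8204 -1.0391]
Step 4: x=[4.1829 10.6634 16.1538] v=[0.4503 0.5206 -0.9708]
Step 5: x=[4.3556 10.6698 15.9748] v=[0.6906 0.0256 -0.7160]
Step 6: x=[4.5675 10.5501 15.8827] v=[0.8477 -0.4790 -0.3685]
Step 7: x=[4.7773 10.3491 15.8740] v=[0.8390 -0.8040 -0.0348]
Max displacement = 2.1260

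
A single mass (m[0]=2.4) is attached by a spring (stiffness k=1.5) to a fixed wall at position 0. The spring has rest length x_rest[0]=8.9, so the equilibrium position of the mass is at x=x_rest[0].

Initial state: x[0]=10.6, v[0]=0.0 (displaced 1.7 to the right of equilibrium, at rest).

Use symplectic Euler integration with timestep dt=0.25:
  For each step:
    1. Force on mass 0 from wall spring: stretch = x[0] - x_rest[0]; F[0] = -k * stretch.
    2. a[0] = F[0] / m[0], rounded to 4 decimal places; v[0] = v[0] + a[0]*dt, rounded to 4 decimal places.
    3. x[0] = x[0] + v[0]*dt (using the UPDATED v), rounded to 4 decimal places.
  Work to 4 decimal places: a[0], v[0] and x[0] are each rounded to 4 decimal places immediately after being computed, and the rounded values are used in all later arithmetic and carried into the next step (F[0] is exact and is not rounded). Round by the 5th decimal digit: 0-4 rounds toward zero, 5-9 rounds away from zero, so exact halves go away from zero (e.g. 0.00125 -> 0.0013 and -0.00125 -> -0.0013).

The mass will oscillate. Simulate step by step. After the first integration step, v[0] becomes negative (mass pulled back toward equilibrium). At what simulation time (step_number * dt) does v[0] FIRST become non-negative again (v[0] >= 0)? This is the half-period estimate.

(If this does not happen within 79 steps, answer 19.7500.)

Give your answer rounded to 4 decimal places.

Answer: 4.0000

Derivation:
Step 0: x=[10.6000] v=[0.0000]
Step 1: x=[10.5336] v=[-0.2656]
Step 2: x=[10.4034] v=[-0.5209]
Step 3: x=[10.2145] v=[-0.7558]
Step 4: x=[9.9742] v=[-0.9612]
Step 5: x=[9.6919] v=[-1.1291]
Step 6: x=[9.3787] v=[-1.2528]
Step 7: x=[9.0468] v=[-1.3276]
Step 8: x=[8.7092] v=[-1.3506]
Step 9: x=[8.3790] v=[-1.3208]
Step 10: x=[8.0692] v=[-1.2394]
Step 11: x=[7.7918] v=[-1.1096]
Step 12: x=[7.5577] v=[-0.9365]
Step 13: x=[7.3760] v=[-0.7268]
Step 14: x=[7.2538] v=[-0.4887]
Step 15: x=[7.1959] v=[-0.2315]
Step 16: x=[7.2046] v=[0.0348]
First v>=0 after going negative at step 16, time=4.0000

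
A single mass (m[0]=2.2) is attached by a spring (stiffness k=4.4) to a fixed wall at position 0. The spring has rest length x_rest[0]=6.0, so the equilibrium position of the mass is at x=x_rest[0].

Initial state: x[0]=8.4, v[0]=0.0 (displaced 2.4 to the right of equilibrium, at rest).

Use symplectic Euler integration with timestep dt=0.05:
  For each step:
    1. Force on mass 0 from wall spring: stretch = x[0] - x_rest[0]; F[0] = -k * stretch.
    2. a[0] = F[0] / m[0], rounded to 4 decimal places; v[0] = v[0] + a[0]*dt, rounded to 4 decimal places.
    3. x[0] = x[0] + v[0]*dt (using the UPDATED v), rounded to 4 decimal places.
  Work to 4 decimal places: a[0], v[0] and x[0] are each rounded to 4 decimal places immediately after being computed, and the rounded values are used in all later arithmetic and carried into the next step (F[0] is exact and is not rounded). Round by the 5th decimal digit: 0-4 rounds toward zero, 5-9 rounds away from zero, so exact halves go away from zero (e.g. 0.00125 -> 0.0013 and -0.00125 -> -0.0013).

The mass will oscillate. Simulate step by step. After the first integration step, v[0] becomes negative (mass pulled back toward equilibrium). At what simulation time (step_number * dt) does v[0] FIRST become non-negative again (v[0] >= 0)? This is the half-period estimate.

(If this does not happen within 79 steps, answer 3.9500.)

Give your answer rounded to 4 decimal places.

Step 0: x=[8.4000] v=[0.0000]
Step 1: x=[8.3880] v=[-0.2400]
Step 2: x=[8.3641] v=[-0.4788]
Step 3: x=[8.3283] v=[-0.7152]
Step 4: x=[8.2809] v=[-0.9480]
Step 5: x=[8.2221] v=[-1.1761]
Step 6: x=[8.1522] v=[-1.3983]
Step 7: x=[8.0715] v=[-1.6135]
Step 8: x=[7.9805] v=[-1.8207]
Step 9: x=[7.8796] v=[-2.0188]
Step 10: x=[7.7693] v=[-2.2068]
Step 11: x=[7.6501] v=[-2.3837]
Step 12: x=[7.5227] v=[-2.5487]
Step 13: x=[7.3877] v=[-2.7010]
Step 14: x=[7.2457] v=[-2.8398]
Step 15: x=[7.0975] v=[-2.9644]
Step 16: x=[6.9438] v=[-3.0742]
Step 17: x=[6.7854] v=[-3.1686]
Step 18: x=[6.6230] v=[-3.2471]
Step 19: x=[6.4575] v=[-3.3094]
Step 20: x=[6.2897] v=[-3.3552]
Step 21: x=[6.1205] v=[-3.3842]
Step 22: x=[5.9507] v=[-3.3963]
Step 23: x=[5.7811] v=[-3.3914]
Step 24: x=[5.6126] v=[-3.3695]
Step 25: x=[5.4461] v=[-3.3308]
Step 26: x=[5.2823] v=[-3.2754]
Step 27: x=[5.1221] v=[-3.2036]
Step 28: x=[4.9663] v=[-3.1158]
Step 29: x=[4.8157] v=[-3.0124]
Step 30: x=[4.6710] v=[-2.8940]
Step 31: x=[4.5329] v=[-2.7611]
Step 32: x=[4.4022] v=[-2.6144]
Step 33: x=[4.2795] v=[-2.4546]
Step 34: x=[4.1654] v=[-2.2826]
Step 35: x=[4.0604] v=[-2.0991]
Step 36: x=[3.9651] v=[-1.9051]
Step 37: x=[3.8800] v=[-1.7016]
Step 38: x=[3.8055] v=[-1.4896]
Step 39: x=[3.7420] v=[-1.2702]
Step 40: x=[3.6898] v=[-1.0444]
Step 41: x=[3.6491] v=[-0.8134]
Step 42: x=[3.6202] v=[-0.5783]
Step 43: x=[3.6032] v=[-0.3403]
Step 44: x=[3.5982] v=[-0.1006]
Step 45: x=[3.6052] v=[0.1396]
First v>=0 after going negative at step 45, time=2.2500

Answer: 2.2500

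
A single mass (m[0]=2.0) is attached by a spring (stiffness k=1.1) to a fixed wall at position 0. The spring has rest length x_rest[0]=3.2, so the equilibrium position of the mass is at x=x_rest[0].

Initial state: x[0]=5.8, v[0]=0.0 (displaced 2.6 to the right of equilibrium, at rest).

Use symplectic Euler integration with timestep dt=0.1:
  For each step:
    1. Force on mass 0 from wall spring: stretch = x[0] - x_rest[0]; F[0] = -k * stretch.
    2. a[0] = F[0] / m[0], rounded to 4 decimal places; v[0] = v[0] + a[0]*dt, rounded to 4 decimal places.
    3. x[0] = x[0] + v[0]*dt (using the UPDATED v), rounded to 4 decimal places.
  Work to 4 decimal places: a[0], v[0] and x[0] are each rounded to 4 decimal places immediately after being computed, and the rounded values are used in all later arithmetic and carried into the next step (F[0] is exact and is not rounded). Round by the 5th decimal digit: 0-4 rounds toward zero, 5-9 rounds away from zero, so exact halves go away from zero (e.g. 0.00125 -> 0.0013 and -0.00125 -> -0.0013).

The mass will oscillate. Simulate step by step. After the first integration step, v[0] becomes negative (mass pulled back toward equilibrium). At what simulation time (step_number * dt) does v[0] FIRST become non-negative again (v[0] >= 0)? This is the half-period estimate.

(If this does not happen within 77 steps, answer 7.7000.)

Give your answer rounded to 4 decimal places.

Step 0: x=[5.8000] v=[0.0000]
Step 1: x=[5.7857] v=[-0.1430]
Step 2: x=[5.7572] v=[-0.2852]
Step 3: x=[5.7146] v=[-0.4259]
Step 4: x=[5.6582] v=[-0.5642]
Step 5: x=[5.5883] v=[-0.6994]
Step 6: x=[5.5052] v=[-0.8308]
Step 7: x=[5.4094] v=[-0.9576]
Step 8: x=[5.3015] v=[-1.0791]
Step 9: x=[5.1820] v=[-1.1947]
Step 10: x=[5.0516] v=[-1.3037]
Step 11: x=[4.9111] v=[-1.4055]
Step 12: x=[4.7611] v=[-1.4996]
Step 13: x=[4.6026] v=[-1.5855]
Step 14: x=[4.4363] v=[-1.6626]
Step 15: x=[4.2632] v=[-1.7306]
Step 16: x=[4.0843] v=[-1.7891]
Step 17: x=[3.9005] v=[-1.8377]
Step 18: x=[3.7129] v=[-1.8762]
Step 19: x=[3.5225] v=[-1.9044]
Step 20: x=[3.3303] v=[-1.9221]
Step 21: x=[3.1374] v=[-1.9293]
Step 22: x=[2.9448] v=[-1.9259]
Step 23: x=[2.7536] v=[-1.9119]
Step 24: x=[2.5649] v=[-1.8874]
Step 25: x=[2.3797] v=[-1.8525]
Step 26: x=[2.1990] v=[-1.8074]
Step 27: x=[2.0238] v=[-1.7523]
Step 28: x=[1.8550] v=[-1.6876]
Step 29: x=[1.6936] v=[-1.6136]
Step 30: x=[1.5405] v=[-1.5308]
Step 31: x=[1.3966] v=[-1.4395]
Step 32: x=[1.2626] v=[-1.3403]
Step 33: x=[1.1392] v=[-1.2337]
Step 34: x=[1.0272] v=[-1.1204]
Step 35: x=[0.9271] v=[-1.0009]
Step 36: x=[0.8395] v=[-0.8759]
Step 37: x=[0.7649] v=[-0.7461]
Step 38: x=[0.7037] v=[-0.6122]
Step 39: x=[0.6562] v=[-0.4749]
Step 40: x=[0.6227] v=[-0.3350]
Step 41: x=[0.6034] v=[-0.1933]
Step 42: x=[0.5984] v=[-0.0505]
Step 43: x=[0.6077] v=[0.0926]
First v>=0 after going negative at step 43, time=4.3000

Answer: 4.3000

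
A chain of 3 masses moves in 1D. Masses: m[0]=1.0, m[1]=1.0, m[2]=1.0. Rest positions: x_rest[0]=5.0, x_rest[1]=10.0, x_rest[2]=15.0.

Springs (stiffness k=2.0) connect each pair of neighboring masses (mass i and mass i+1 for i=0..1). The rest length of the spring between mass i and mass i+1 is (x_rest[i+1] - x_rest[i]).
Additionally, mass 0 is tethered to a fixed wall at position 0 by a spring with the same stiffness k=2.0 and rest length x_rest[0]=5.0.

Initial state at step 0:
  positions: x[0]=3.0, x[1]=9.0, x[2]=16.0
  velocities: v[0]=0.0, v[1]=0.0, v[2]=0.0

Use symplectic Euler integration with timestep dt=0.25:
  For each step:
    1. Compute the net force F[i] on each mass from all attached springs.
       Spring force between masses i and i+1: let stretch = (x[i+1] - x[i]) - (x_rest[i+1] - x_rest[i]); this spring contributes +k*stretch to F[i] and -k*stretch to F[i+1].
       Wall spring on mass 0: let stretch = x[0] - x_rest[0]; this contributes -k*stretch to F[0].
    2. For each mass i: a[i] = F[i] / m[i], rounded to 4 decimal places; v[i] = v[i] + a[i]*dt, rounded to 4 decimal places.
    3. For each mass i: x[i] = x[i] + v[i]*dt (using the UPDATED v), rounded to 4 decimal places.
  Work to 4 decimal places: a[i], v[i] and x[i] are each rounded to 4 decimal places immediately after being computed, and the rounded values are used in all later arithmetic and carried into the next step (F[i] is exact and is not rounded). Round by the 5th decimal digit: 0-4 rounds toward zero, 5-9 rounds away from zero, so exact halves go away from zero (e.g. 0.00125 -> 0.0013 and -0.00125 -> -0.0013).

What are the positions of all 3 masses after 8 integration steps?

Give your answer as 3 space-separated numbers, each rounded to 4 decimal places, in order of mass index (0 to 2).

Answer: 6.3628 10.6427 13.7186

Derivation:
Step 0: x=[3.0000 9.0000 16.0000] v=[0.0000 0.0000 0.0000]
Step 1: x=[3.3750 9.1250 15.7500] v=[1.5000 0.5000 -1.0000]
Step 2: x=[4.0469 9.3594 15.2969] v=[2.6875 0.9375 -1.8125]
Step 3: x=[4.8770 9.6719 14.7266] v=[3.3203 1.2500 -2.2813]
Step 4: x=[5.6968 10.0169 14.1494] v=[3.2793 1.3799 -2.3087]
Step 5: x=[6.3446 10.3384 13.6807] v=[2.5910 1.2861 -1.8750]
Step 6: x=[6.6985 10.5785 13.4192] v=[1.4156 0.9604 -1.0462]
Step 7: x=[6.7001 10.6887 13.4276] v=[0.0064 0.4408 0.0335]
Step 8: x=[6.3628 10.6427 13.7186] v=[-1.3494 -0.1841 1.1641]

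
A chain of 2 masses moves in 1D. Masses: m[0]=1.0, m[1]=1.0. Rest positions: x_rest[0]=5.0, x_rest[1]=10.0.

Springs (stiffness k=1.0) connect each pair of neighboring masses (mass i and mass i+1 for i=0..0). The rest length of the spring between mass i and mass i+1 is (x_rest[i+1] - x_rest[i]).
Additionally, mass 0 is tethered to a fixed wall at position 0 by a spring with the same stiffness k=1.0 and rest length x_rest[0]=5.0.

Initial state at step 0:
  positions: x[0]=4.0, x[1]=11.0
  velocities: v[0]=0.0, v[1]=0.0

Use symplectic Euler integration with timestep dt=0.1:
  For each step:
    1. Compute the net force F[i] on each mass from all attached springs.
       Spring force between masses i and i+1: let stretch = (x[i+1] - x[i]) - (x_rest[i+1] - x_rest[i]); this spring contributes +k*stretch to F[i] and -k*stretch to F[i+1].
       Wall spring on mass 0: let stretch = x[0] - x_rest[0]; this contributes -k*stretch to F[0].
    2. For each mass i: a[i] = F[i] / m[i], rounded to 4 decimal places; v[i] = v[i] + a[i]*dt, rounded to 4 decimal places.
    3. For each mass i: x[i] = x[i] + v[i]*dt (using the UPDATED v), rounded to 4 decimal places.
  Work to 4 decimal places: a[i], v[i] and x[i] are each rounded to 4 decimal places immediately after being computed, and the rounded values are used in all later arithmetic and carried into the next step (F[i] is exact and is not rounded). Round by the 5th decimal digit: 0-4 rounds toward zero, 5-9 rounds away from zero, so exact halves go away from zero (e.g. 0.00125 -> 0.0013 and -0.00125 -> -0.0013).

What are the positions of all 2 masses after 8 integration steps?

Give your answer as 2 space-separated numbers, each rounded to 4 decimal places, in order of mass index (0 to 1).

Answer: 4.9214 10.3791

Derivation:
Step 0: x=[4.0000 11.0000] v=[0.0000 0.0000]
Step 1: x=[4.0300 10.9800] v=[0.3000 -0.2000]
Step 2: x=[4.0892 10.9405] v=[0.5920 -0.3950]
Step 3: x=[4.1760 10.8825] v=[0.8682 -0.5801]
Step 4: x=[4.2881 10.8074] v=[1.1213 -0.7508]
Step 5: x=[4.4225 10.7171] v=[1.3444 -0.9027]
Step 6: x=[4.5757 10.6139] v=[1.5316 -1.0322]
Step 7: x=[4.7435 10.5003] v=[1.6779 -1.1360]
Step 8: x=[4.9214 10.3791] v=[1.7792 -1.2117]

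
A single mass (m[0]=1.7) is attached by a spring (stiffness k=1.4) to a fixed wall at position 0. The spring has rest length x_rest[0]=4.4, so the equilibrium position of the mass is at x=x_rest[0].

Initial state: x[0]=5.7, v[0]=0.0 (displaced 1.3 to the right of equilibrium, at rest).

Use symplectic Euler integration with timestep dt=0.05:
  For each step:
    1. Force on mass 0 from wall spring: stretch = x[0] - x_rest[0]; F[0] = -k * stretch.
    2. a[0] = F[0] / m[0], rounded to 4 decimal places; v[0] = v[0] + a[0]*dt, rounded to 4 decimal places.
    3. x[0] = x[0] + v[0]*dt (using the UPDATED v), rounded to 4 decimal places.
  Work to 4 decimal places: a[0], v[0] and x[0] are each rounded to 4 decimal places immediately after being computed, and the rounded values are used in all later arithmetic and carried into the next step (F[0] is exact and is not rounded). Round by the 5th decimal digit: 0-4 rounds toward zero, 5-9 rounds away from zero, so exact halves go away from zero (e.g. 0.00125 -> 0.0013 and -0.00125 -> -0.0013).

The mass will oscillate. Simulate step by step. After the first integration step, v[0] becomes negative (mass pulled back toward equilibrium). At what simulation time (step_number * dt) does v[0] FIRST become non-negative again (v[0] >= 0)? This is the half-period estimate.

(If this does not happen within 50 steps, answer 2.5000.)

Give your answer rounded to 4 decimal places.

Step 0: x=[5.7000] v=[0.0000]
Step 1: x=[5.6973] v=[-0.0535]
Step 2: x=[5.6920] v=[-0.1069]
Step 3: x=[5.6840] v=[-0.1601]
Step 4: x=[5.6734] v=[-0.2130]
Step 5: x=[5.6601] v=[-0.2654]
Step 6: x=[5.6442] v=[-0.3173]
Step 7: x=[5.6258] v=[-0.3685]
Step 8: x=[5.6049] v=[-0.4190]
Step 9: x=[5.5815] v=[-0.4686]
Step 10: x=[5.5556] v=[-0.5173]
Step 11: x=[5.5274] v=[-0.5649]
Step 12: x=[5.4968] v=[-0.6113]
Step 13: x=[5.4640] v=[-0.6565]
Step 14: x=[5.4290] v=[-0.7003]
Step 15: x=[5.3919] v=[-0.7427]
Step 16: x=[5.3527] v=[-0.7835]
Step 17: x=[5.3116] v=[-0.8227]
Step 18: x=[5.2686] v=[-0.8602]
Step 19: x=[5.2238] v=[-0.8960]
Step 20: x=[5.1773] v=[-0.9299]
Step 21: x=[5.1292] v=[-0.9619]
Step 22: x=[5.0796] v=[-0.9919]
Step 23: x=[5.0286] v=[-1.0199]
Step 24: x=[4.9763] v=[-1.0458]
Step 25: x=[4.9228] v=[-1.0695]
Step 26: x=[4.8683] v=[-1.0910]
Step 27: x=[4.8128] v=[-1.1103]
Step 28: x=[4.7564] v=[-1.1273]
Step 29: x=[4.6993] v=[-1.1420]
Step 30: x=[4.6416] v=[-1.1543]
Step 31: x=[4.5834] v=[-1.1643]
Step 32: x=[4.5248] v=[-1.1719]
Step 33: x=[4.4660] v=[-1.1770]
Step 34: x=[4.4070] v=[-1.1797]
Step 35: x=[4.3480] v=[-1.1800]
Step 36: x=[4.2891] v=[-1.1779]
Step 37: x=[4.2304] v=[-1.1733]
Step 38: x=[4.1721] v=[-1.1663]
Step 39: x=[4.1143] v=[-1.1569]
Step 40: x=[4.0570] v=[-1.1451]
Step 41: x=[4.0005] v=[-1.1310]
Step 42: x=[3.9448] v=[-1.1146]
Step 43: x=[3.8900] v=[-1.0959]
Step 44: x=[3.8363] v=[-1.0749]
Step 45: x=[3.7837] v=[-1.0517]
Step 46: x=[3.7324] v=[-1.0263]
Step 47: x=[3.6825] v=[-0.9988]
Step 48: x=[3.6340] v=[-0.9693]
Step 49: x=[3.5871] v=[-0.9378]
Step 50: x=[3.5419] v=[-0.9043]
v[0] did not become non-negative within 50 steps; using fallback time=2.5000

Answer: 2.5000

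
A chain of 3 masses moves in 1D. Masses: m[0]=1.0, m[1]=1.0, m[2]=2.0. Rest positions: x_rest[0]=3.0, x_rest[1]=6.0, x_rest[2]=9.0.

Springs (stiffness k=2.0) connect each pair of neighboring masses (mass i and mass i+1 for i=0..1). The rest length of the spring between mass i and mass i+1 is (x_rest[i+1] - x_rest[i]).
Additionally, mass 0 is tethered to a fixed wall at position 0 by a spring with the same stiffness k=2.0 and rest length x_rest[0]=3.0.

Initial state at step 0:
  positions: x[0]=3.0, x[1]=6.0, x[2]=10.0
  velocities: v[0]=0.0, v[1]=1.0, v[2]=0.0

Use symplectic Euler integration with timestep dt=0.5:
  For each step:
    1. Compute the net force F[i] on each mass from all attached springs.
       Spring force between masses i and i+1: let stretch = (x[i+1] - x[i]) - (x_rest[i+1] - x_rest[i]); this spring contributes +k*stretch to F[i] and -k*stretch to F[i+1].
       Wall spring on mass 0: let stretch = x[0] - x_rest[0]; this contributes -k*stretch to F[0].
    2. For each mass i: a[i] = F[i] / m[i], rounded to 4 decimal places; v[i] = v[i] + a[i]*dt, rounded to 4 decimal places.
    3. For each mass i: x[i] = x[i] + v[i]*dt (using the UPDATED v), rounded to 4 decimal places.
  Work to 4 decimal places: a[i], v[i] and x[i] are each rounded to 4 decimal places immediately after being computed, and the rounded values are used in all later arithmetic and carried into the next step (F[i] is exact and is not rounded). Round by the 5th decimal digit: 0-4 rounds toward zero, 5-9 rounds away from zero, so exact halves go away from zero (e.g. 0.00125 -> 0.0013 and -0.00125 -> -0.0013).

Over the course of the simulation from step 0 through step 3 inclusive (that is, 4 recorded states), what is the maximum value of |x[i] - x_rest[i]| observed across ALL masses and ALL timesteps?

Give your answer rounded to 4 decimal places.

Step 0: x=[3.0000 6.0000 10.0000] v=[0.0000 1.0000 0.0000]
Step 1: x=[3.0000 7.0000 9.7500] v=[0.0000 2.0000 -0.5000]
Step 2: x=[3.5000 7.3750 9.5625] v=[1.0000 0.7500 -0.3750]
Step 3: x=[4.1875 6.9063 9.5782] v=[1.3750 -0.9375 0.0313]
Max displacement = 1.3750

Answer: 1.3750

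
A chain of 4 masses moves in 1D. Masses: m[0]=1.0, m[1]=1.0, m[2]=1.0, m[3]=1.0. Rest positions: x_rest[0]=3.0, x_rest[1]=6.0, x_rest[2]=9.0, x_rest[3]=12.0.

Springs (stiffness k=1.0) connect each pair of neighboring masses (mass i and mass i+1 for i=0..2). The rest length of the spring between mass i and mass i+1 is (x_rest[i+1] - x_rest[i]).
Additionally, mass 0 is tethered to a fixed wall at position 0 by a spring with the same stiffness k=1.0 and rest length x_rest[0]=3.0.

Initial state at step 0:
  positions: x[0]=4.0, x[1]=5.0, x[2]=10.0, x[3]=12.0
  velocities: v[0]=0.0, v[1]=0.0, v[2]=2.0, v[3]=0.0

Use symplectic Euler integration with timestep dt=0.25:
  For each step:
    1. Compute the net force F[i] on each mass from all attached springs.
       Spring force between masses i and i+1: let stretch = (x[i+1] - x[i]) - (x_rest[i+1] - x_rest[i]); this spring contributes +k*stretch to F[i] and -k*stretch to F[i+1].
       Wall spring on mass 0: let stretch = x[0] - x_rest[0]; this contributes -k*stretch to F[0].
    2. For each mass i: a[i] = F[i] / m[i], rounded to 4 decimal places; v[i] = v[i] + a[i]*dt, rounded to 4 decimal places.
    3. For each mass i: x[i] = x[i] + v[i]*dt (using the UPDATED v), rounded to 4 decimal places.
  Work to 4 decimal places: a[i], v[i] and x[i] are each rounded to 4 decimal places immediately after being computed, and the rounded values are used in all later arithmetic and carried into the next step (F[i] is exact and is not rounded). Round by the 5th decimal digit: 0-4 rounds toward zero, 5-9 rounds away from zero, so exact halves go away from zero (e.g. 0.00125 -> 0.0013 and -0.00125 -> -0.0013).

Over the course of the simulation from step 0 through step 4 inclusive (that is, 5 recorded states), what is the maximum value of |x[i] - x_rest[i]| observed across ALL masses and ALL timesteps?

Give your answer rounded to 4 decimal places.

Step 0: x=[4.0000 5.0000 10.0000 12.0000] v=[0.0000 0.0000 2.0000 0.0000]
Step 1: x=[3.8125 5.2500 10.3125 12.0625] v=[-0.7500 1.0000 1.2500 0.2500]
Step 2: x=[3.4766 5.7266 10.4180 12.2031] v=[-1.3438 1.9063 0.4219 0.5625]
Step 3: x=[3.0640 6.3558 10.3418 12.4197] v=[-1.6505 2.5167 -0.3047 0.8662]
Step 4: x=[2.6656 7.0284 10.1464 12.6939] v=[-1.5936 2.6903 -0.7817 1.0967]
Max displacement = 1.4180

Answer: 1.4180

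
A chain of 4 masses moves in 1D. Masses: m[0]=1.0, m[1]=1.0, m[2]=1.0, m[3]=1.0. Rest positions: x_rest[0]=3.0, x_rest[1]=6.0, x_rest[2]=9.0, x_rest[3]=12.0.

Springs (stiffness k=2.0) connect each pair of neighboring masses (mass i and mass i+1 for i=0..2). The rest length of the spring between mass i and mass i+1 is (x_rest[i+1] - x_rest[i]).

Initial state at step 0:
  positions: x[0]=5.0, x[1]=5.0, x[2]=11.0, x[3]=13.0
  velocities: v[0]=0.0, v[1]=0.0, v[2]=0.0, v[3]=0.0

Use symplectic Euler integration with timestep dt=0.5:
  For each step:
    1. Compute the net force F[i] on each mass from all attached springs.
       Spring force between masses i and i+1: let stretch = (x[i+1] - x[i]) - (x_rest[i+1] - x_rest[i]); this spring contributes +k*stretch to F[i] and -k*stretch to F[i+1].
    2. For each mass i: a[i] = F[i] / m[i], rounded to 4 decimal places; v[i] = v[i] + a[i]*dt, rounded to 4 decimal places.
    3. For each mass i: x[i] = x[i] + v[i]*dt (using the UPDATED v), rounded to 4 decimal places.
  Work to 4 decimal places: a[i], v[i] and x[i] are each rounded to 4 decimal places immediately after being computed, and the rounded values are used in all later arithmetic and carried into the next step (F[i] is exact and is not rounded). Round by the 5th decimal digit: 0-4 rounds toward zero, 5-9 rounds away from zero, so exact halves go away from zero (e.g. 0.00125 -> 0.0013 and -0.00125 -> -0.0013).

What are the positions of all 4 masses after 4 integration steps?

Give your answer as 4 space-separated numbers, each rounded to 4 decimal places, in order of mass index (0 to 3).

Answer: 4.8750 5.1250 11.8750 12.1250

Derivation:
Step 0: x=[5.0000 5.0000 11.0000 13.0000] v=[0.0000 0.0000 0.0000 0.0000]
Step 1: x=[3.5000 8.0000 9.0000 13.5000] v=[-3.0000 6.0000 -4.0000 1.0000]
Step 2: x=[2.7500 9.2500 8.7500 13.2500] v=[-1.5000 2.5000 -0.5000 -0.5000]
Step 3: x=[3.7500 7.0000 11.0000 12.2500] v=[2.0000 -4.5000 4.5000 -2.0000]
Step 4: x=[4.8750 5.1250 11.8750 12.1250] v=[2.2500 -3.7500 1.7500 -0.2500]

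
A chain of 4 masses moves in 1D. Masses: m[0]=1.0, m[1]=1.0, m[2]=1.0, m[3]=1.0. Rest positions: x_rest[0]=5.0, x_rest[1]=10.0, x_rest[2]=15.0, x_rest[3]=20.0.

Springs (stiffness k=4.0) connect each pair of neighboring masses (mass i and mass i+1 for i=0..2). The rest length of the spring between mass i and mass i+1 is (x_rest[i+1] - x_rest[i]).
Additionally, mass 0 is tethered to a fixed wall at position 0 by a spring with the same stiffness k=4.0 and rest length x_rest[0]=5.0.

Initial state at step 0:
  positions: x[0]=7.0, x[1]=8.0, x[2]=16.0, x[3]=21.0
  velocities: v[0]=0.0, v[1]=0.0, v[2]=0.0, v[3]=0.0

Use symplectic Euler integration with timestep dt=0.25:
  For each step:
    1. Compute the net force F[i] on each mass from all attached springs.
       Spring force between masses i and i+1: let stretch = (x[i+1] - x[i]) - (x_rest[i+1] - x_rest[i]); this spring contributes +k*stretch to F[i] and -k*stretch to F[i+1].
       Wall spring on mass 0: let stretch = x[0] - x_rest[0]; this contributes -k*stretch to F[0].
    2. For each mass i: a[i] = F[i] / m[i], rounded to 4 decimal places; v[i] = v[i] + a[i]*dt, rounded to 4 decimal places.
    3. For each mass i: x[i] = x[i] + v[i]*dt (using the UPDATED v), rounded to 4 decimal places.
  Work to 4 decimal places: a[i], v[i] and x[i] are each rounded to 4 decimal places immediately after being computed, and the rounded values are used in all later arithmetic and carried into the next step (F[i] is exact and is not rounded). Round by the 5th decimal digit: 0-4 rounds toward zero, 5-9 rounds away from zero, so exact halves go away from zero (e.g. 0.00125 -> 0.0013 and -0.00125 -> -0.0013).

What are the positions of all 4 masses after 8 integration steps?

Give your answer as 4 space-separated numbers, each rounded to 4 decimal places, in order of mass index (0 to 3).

Answer: 5.6742 10.6377 13.3787 20.8938

Derivation:
Step 0: x=[7.0000 8.0000 16.0000 21.0000] v=[0.0000 0.0000 0.0000 0.0000]
Step 1: x=[5.5000 9.7500 15.2500 21.0000] v=[-6.0000 7.0000 -3.0000 0.0000]
Step 2: x=[3.6875 11.8125 14.5625 20.8125] v=[-7.2500 8.2500 -2.7500 -0.7500]
Step 3: x=[2.9844 12.5313 14.7500 20.3125] v=[-2.8125 2.8750 0.7500 -2.0000]
Step 4: x=[3.9219 11.4180 15.7735 19.6719] v=[3.7500 -4.4532 4.0938 -2.5625]
Step 5: x=[5.7530 9.5196 16.6827 19.3067] v=[7.3242 -7.5938 3.6367 -1.4609]
Step 6: x=[7.0875 8.4703 16.4571 19.5355] v=[5.3378 -4.1973 -0.9024 0.9151]
Step 7: x=[6.9958 9.0720 15.0044 20.2447] v=[-0.3669 2.4067 -5.8108 2.8367]
Step 8: x=[5.6742 10.6377 13.3787 20.8938] v=[-5.2865 6.2629 -6.5029 2.5964]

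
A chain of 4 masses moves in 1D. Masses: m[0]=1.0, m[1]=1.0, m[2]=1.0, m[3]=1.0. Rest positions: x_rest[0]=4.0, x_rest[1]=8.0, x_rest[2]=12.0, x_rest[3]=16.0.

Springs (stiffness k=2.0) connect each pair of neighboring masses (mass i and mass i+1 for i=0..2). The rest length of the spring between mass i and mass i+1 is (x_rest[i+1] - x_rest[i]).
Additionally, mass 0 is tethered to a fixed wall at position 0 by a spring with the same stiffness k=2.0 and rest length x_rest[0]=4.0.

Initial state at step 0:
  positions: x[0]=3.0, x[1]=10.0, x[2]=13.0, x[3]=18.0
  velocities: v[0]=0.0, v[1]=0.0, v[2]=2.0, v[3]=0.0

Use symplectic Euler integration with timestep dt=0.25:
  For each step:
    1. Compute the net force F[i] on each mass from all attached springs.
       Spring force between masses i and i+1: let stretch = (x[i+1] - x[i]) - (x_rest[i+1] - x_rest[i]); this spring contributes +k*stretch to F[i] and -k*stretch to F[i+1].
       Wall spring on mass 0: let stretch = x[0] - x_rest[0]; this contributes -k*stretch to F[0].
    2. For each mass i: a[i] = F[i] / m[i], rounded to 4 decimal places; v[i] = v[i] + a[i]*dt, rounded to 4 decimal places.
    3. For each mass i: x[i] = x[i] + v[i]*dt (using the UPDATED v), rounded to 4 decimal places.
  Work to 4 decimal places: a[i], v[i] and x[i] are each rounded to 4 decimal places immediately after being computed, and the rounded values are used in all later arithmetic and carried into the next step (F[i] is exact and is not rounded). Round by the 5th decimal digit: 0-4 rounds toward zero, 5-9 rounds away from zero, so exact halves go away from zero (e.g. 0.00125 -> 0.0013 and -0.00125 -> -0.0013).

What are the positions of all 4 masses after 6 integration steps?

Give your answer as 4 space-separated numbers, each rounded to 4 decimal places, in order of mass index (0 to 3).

Step 0: x=[3.0000 10.0000 13.0000 18.0000] v=[0.0000 0.0000 2.0000 0.0000]
Step 1: x=[3.5000 9.5000 13.7500 17.8750] v=[2.0000 -2.0000 3.0000 -0.5000]
Step 2: x=[4.3125 8.7813 14.4844 17.7344] v=[3.2500 -2.8750 2.9375 -0.5625]
Step 3: x=[5.1446 8.2168 14.9122 17.6875] v=[3.3282 -2.2579 1.7110 -0.1875]
Step 4: x=[5.7176 8.1052 14.8499 17.7937] v=[2.2920 -0.4463 -0.2491 0.4249]
Step 5: x=[5.8744 8.5383 14.3125 18.0320] v=[0.6270 1.7323 -2.1496 0.9530]
Step 6: x=[5.6298 9.3602 13.5183 18.3053] v=[-0.9783 3.2875 -3.1770 1.0933]

Answer: 5.6298 9.3602 13.5183 18.3053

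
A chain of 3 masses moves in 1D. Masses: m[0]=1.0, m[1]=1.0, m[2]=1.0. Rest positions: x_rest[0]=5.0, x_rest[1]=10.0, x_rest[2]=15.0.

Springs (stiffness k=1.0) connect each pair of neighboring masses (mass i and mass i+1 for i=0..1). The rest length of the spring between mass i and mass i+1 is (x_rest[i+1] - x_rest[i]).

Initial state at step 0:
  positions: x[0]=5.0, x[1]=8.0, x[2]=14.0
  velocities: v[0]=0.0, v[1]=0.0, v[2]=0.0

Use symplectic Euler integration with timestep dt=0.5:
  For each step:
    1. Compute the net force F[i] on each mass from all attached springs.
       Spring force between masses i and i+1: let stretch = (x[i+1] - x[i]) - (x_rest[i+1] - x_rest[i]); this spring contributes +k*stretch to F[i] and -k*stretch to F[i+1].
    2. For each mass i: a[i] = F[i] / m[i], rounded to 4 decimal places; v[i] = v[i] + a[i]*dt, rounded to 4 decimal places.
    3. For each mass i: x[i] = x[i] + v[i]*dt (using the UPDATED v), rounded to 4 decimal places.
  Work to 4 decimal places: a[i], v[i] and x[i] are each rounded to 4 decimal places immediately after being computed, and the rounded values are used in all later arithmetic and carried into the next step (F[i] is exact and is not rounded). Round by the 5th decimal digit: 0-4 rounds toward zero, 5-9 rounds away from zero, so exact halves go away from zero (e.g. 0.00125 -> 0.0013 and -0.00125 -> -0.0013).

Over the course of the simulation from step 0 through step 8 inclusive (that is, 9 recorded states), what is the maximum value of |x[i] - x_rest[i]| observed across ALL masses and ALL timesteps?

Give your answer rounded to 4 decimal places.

Step 0: x=[5.0000 8.0000 14.0000] v=[0.0000 0.0000 0.0000]
Step 1: x=[4.5000 8.7500 13.7500] v=[-1.0000 1.5000 -0.5000]
Step 2: x=[3.8125 9.6875 13.5000] v=[-1.3750 1.8750 -0.5000]
Step 3: x=[3.3438 10.1094 13.5469] v=[-0.9375 0.8438 0.0938]
Step 4: x=[3.3165 9.6993 13.9845] v=[-0.0547 -0.8203 0.8751]
Step 5: x=[3.6349 8.7648 14.6008] v=[0.6367 -1.8691 1.2325]
Step 6: x=[3.9858 8.0068 15.0081] v=[0.7017 -1.5161 0.8145]
Step 7: x=[4.0919 7.9938 14.9150] v=[0.2122 -0.0260 -0.1862]
Step 8: x=[3.9235 8.7357 14.3416] v=[-0.3369 1.4837 -1.1468]
Max displacement = 2.0062

Answer: 2.0062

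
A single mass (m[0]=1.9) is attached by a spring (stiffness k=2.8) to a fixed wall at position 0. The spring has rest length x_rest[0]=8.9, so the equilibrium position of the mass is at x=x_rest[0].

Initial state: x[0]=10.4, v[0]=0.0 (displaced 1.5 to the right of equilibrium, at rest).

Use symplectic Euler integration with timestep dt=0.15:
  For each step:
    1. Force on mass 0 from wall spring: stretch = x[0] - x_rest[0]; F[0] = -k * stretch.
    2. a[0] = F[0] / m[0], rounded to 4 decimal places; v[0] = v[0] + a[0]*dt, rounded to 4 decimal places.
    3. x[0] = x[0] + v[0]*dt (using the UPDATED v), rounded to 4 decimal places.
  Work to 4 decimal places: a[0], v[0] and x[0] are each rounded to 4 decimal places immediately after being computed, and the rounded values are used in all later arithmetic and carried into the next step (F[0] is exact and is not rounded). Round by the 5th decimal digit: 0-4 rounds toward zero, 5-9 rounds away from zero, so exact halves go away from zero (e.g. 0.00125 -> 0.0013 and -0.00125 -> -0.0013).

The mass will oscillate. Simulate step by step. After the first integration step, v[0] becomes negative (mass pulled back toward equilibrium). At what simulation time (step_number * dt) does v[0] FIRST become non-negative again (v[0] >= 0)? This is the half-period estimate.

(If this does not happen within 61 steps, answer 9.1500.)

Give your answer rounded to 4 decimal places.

Step 0: x=[10.4000] v=[0.0000]
Step 1: x=[10.3503] v=[-0.3316]
Step 2: x=[10.2525] v=[-0.6522]
Step 3: x=[10.1098] v=[-0.9512]
Step 4: x=[9.9270] v=[-1.2186]
Step 5: x=[9.7102] v=[-1.4456]
Step 6: x=[9.4665] v=[-1.6247]
Step 7: x=[9.2040] v=[-1.7499]
Step 8: x=[8.9314] v=[-1.8171]
Step 9: x=[8.6578] v=[-1.8240]
Step 10: x=[8.3922] v=[-1.7705]
Step 11: x=[8.1435] v=[-1.6583]
Step 12: x=[7.9198] v=[-1.4911]
Step 13: x=[7.7286] v=[-1.2744]
Step 14: x=[7.5763] v=[-1.0155]
Step 15: x=[7.4679] v=[-0.7229]
Step 16: x=[7.4070] v=[-0.4063]
Step 17: x=[7.3956] v=[-0.0763]
Step 18: x=[7.4340] v=[0.2563]
First v>=0 after going negative at step 18, time=2.7000

Answer: 2.7000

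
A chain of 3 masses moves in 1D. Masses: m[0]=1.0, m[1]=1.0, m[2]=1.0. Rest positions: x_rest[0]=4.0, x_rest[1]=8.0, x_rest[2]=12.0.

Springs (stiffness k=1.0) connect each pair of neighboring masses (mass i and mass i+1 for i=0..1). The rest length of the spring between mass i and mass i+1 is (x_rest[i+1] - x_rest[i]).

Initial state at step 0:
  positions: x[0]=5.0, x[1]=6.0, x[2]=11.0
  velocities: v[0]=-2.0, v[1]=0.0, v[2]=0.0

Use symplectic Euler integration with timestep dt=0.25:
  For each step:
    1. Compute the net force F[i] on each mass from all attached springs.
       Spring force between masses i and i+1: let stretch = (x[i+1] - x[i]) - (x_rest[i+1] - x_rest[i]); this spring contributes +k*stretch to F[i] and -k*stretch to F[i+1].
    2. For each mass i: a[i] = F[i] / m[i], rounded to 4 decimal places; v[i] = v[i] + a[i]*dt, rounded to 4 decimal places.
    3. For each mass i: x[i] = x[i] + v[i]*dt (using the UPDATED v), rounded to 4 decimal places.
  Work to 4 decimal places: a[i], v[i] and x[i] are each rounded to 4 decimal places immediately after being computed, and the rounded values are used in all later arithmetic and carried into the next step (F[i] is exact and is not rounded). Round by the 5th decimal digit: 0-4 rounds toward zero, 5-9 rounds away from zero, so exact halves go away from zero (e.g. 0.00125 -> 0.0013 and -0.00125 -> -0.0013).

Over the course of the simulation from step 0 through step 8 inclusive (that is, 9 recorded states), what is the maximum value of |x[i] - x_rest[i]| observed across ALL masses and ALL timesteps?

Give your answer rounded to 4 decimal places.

Step 0: x=[5.0000 6.0000 11.0000] v=[-2.0000 0.0000 0.0000]
Step 1: x=[4.3125 6.2500 10.9375] v=[-2.7500 1.0000 -0.2500]
Step 2: x=[3.4961 6.6719 10.8320] v=[-3.2656 1.6875 -0.4219]
Step 3: x=[2.6282 7.1553 10.7165] v=[-3.4717 1.9336 -0.4619]
Step 4: x=[1.7932 7.5783 10.6285] v=[-3.3399 1.6921 -0.3522]
Step 5: x=[1.0698 7.8304 10.5998] v=[-2.8936 1.0084 -0.1148]
Step 6: x=[0.5189 7.8331 10.6480] v=[-2.2035 0.0106 0.1929]
Step 7: x=[0.1752 7.5546 10.7703] v=[-1.3750 -1.1142 0.4892]
Step 8: x=[0.0427 7.0158 10.9416] v=[-0.5302 -2.1551 0.6853]
Max displacement = 3.9573

Answer: 3.9573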